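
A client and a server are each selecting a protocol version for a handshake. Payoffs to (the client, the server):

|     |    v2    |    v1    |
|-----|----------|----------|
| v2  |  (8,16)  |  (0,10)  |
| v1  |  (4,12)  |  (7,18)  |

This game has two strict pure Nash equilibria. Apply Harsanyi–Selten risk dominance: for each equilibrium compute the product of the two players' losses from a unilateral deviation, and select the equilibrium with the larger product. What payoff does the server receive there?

At both v2: the client loses 8 − 4 = 4 by deviating; the server loses 16 − 10 = 6. Product = 4·6 = 24.
At both v1: the client loses 7 − 0 = 7 by deviating; the server loses 18 − 12 = 6. Product = 7·6 = 42.
42 > 24, so both v1 is risk-dominant. The server's payoff there is 18.

18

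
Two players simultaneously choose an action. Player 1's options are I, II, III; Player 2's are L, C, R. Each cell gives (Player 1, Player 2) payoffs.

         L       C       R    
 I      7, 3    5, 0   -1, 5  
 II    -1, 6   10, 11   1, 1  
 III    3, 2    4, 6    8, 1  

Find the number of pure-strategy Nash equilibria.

(II, C): Player 1 gets 10 (best alternative 5); Player 2 gets 11 (best alternative 6). Neither deviates — NE.
(III, R) is not a NE: Player 2 would switch to C (6 > 1).
No other cell survives both best-response checks, so there is 1 pure NE.

1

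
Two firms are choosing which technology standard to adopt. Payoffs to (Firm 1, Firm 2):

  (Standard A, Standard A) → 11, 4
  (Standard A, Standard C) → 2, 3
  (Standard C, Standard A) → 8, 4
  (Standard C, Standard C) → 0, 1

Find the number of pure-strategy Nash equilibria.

Both Standard A: Firm 1 gets 11 (best alternative 8); Firm 2 gets 4 (best alternative 3). Neither deviates — NE.
Both Standard C is not a NE: Firm 1 would switch to Standard A (2 > 0).
No other cell survives both best-response checks, so there is 1 pure NE.

1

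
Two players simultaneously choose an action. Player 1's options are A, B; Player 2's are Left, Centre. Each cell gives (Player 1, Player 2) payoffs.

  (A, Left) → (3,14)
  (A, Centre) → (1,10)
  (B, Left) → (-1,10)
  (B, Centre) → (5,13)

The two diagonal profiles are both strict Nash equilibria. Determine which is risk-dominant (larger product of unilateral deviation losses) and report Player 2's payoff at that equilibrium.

14

At (A, Left): Player 1 loses 3 − (-1) = 4 by deviating; Player 2 loses 14 − 10 = 4. Product = 4·4 = 16.
At (B, Centre): Player 1 loses 5 − 1 = 4 by deviating; Player 2 loses 13 − 10 = 3. Product = 4·3 = 12.
16 > 12, so (A, Left) is risk-dominant. Player 2's payoff there is 14.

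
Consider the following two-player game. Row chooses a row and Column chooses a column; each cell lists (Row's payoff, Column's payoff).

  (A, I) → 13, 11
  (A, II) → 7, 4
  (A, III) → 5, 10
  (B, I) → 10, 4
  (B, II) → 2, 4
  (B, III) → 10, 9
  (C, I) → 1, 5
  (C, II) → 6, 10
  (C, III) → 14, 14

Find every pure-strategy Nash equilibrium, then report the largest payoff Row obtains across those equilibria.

(A, I) is a pure NE (Row: 13 ≥ 10; Column: 11 ≥ 10). Row gets 13.
(C, III) is a pure NE (Row: 14 ≥ 10; Column: 14 ≥ 10). Row gets 14.
Every other cell has a profitable deviation for at least one player. Highest of {13, 14} is 14.

14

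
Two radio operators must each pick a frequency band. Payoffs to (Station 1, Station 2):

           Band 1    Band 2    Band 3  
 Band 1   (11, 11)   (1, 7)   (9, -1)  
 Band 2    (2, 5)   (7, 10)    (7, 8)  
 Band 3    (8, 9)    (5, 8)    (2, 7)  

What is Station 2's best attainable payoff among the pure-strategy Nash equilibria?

11

Both Band 1 is a pure NE (Station 1: 11 ≥ 8; Station 2: 11 ≥ 7). Station 2 gets 11.
Both Band 2 is a pure NE (Station 1: 7 ≥ 5; Station 2: 10 ≥ 8). Station 2 gets 10.
Every other cell has a profitable deviation for at least one player. Highest of {11, 10} is 11.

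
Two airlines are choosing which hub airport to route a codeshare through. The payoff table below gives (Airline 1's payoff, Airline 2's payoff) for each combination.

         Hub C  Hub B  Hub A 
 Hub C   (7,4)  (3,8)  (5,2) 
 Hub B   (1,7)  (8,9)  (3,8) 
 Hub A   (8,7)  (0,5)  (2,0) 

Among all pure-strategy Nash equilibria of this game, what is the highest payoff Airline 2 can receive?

9

Both Hub B is a pure NE (Airline 1: 8 ≥ 3; Airline 2: 9 ≥ 8). Airline 2 gets 9.
(Hub A, Hub C) is a pure NE (Airline 1: 8 ≥ 7; Airline 2: 7 ≥ 5). Airline 2 gets 7.
Every other cell has a profitable deviation for at least one player. Highest of {9, 7} is 9.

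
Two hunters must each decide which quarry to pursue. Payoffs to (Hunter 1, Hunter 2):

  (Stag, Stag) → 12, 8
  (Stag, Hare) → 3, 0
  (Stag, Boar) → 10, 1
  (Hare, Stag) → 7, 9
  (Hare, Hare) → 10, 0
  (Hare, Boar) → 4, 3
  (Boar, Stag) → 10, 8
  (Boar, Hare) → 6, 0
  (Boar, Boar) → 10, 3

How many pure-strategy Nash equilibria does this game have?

Both Stag: Hunter 1 gets 12 (best alternative 10); Hunter 2 gets 8 (best alternative 1). Neither deviates — NE.
Both Boar is not a NE: Hunter 2 would switch to Stag (8 > 3).
No other cell survives both best-response checks, so there is 1 pure NE.

1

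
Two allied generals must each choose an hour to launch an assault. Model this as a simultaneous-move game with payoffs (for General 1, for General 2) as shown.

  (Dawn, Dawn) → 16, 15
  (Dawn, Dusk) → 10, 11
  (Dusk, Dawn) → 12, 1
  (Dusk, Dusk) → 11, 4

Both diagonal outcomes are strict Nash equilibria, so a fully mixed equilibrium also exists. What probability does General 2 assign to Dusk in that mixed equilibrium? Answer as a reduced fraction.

General 2's mix q on Dawn must make General 1 indifferent between Dawn and Dusk.
General 1's payoff from Dawn: 16q + 10(1−q). From Dusk: 12q + 11(1−q).
Set equal: 4q = 1(1−q) → q = 1/5.
Probability on Dusk is 1 − 1/5 = 4/5.

4/5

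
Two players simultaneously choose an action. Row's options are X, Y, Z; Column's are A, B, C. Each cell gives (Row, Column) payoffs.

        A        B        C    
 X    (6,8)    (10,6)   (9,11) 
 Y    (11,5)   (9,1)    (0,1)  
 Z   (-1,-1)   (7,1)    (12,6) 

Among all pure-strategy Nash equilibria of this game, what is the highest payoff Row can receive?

12

(Y, A) is a pure NE (Row: 11 ≥ 6; Column: 5 ≥ 1). Row gets 11.
(Z, C) is a pure NE (Row: 12 ≥ 9; Column: 6 ≥ 1). Row gets 12.
Every other cell has a profitable deviation for at least one player. Highest of {11, 12} is 12.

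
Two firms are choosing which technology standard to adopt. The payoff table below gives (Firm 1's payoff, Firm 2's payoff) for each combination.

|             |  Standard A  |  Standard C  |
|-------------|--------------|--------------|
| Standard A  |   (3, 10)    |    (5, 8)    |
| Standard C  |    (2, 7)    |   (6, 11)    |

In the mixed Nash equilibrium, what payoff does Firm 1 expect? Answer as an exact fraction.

4

Firm 2 mixes with probability q on Standard A, chosen so Firm 1 is indifferent: 3q + 5(1−q) = 2q + 6(1−q) gives q = 1/2.
Firm 1's expected payoff (from either row, since indifferent) is 3·1/2 + 5·1/2 = 4.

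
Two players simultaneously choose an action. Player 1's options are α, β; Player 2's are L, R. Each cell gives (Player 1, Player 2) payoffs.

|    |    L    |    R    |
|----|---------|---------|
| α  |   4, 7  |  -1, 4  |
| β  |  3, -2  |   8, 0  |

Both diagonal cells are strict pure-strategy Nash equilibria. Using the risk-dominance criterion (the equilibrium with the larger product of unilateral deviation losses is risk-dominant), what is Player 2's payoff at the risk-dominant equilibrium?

0

At (α, L): Player 1 loses 4 − 3 = 1 by deviating; Player 2 loses 7 − 4 = 3. Product = 1·3 = 3.
At (β, R): Player 1 loses 8 − (-1) = 9 by deviating; Player 2 loses 0 − (-2) = 2. Product = 9·2 = 18.
18 > 3, so (β, R) is risk-dominant. Player 2's payoff there is 0.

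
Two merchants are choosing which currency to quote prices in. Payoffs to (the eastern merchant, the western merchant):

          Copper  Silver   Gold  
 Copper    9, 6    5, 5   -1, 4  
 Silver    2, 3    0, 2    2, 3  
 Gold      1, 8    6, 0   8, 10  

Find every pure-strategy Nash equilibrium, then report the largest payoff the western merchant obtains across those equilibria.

Both Copper is a pure NE (the eastern merchant: 9 ≥ 2; the western merchant: 6 ≥ 5). The western merchant gets 6.
Both Gold is a pure NE (the eastern merchant: 8 ≥ 2; the western merchant: 10 ≥ 8). The western merchant gets 10.
Every other cell has a profitable deviation for at least one player. Highest of {6, 10} is 10.

10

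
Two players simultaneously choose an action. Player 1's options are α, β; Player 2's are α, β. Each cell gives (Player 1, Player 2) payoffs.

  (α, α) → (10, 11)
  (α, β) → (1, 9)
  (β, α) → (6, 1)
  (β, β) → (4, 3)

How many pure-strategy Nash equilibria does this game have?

Both α: Player 1 gets 10 (best alternative 6); Player 2 gets 11 (best alternative 9). Neither deviates — NE.
Both β: Player 1 gets 4 (best alternative 1); Player 2 gets 3 (best alternative 1). Neither deviates — NE.
(β, α) is not a NE: Player 1 would switch to α (10 > 6).
No other cell survives both best-response checks, so there are 2 pure NE.

2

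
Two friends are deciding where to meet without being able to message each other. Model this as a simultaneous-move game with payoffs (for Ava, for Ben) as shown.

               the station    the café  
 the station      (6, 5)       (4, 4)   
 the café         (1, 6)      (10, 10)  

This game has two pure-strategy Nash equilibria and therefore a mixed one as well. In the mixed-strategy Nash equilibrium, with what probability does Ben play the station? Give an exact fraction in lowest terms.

Ben's mix q on the station must make Ava indifferent between the station and the café.
Ava's payoff from the station: 6q + 4(1−q). From the café: 1q + 10(1−q).
Set equal: 5q = 6(1−q) → q = 6/11.

6/11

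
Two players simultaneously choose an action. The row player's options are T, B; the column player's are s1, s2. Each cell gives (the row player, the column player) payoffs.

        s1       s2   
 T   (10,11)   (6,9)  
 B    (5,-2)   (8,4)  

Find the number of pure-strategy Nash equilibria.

(T, s1): the row player gets 10 (best alternative 5); the column player gets 11 (best alternative 9). Neither deviates — NE.
(B, s2): the row player gets 8 (best alternative 6); the column player gets 4 (best alternative -2). Neither deviates — NE.
(T, s2) is not a NE: the row player would switch to B (8 > 6).
No other cell survives both best-response checks, so there are 2 pure NE.

2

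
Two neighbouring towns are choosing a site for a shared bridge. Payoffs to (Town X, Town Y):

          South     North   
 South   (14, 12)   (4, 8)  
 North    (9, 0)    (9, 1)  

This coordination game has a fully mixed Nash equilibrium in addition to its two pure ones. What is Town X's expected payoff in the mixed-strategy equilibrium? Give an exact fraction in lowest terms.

Town Y mixes with probability q on South, chosen so Town X is indifferent: 14q + 4(1−q) = 9q + 9(1−q) gives q = 1/2.
Town X's expected payoff (from either row, since indifferent) is 14·1/2 + 4·1/2 = 9.

9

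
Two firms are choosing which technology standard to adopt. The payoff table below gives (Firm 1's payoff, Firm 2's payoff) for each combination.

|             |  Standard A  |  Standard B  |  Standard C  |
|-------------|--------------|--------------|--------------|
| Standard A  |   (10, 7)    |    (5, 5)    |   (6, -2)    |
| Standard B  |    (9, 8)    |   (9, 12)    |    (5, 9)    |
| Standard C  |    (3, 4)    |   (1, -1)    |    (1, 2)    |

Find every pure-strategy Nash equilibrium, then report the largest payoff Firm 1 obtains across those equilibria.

Both Standard A is a pure NE (Firm 1: 10 ≥ 9; Firm 2: 7 ≥ 5). Firm 1 gets 10.
Both Standard B is a pure NE (Firm 1: 9 ≥ 5; Firm 2: 12 ≥ 9). Firm 1 gets 9.
Every other cell has a profitable deviation for at least one player. Highest of {10, 9} is 10.

10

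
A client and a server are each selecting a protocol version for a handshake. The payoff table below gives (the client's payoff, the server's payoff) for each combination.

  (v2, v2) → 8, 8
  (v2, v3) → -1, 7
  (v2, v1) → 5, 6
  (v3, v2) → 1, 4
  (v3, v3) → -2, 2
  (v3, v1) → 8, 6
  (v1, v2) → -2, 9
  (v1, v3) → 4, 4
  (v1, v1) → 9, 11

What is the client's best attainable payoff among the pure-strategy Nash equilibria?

9

Both v2 is a pure NE (the client: 8 ≥ 1; the server: 8 ≥ 7). The client gets 8.
Both v1 is a pure NE (the client: 9 ≥ 8; the server: 11 ≥ 9). The client gets 9.
Every other cell has a profitable deviation for at least one player. Highest of {8, 9} is 9.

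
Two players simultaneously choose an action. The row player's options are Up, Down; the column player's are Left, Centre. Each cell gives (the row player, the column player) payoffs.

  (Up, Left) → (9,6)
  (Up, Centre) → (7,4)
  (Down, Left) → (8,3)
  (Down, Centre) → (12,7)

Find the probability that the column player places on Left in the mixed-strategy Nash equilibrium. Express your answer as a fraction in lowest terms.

The column player's mix q on Left must make the row player indifferent between Up and Down.
The row player's payoff from Up: 9q + 7(1−q). From Down: 8q + 12(1−q).
Set equal: 1q = 5(1−q) → q = 5/6.

5/6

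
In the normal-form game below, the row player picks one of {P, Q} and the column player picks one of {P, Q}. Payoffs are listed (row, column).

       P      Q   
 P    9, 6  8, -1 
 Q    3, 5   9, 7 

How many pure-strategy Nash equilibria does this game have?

2

Both P: the row player gets 9 (best alternative 3); the column player gets 6 (best alternative -1). Neither deviates — NE.
Both Q: the row player gets 9 (best alternative 8); the column player gets 7 (best alternative 5). Neither deviates — NE.
(P, Q) is not a NE: the row player would switch to Q (9 > 8).
No other cell survives both best-response checks, so there are 2 pure NE.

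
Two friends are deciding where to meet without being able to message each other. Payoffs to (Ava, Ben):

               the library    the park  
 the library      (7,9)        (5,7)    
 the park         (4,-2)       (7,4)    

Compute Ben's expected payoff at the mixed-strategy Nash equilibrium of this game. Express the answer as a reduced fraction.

25/4

Ava mixes with probability p on the library, chosen so Ben is indifferent: 9p + (-2)(1−p) = 7p + 4(1−p) gives p = 3/4.
Ben's expected payoff is 9·3/4 + (-2)·1/4 = 25/4.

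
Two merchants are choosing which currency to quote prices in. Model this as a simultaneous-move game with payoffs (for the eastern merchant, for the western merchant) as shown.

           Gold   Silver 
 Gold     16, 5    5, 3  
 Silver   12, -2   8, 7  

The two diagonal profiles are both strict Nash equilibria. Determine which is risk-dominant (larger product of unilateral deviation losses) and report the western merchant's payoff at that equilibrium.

At both Gold: the eastern merchant loses 16 − 12 = 4 by deviating; the western merchant loses 5 − 3 = 2. Product = 4·2 = 8.
At both Silver: the eastern merchant loses 8 − 5 = 3 by deviating; the western merchant loses 7 − (-2) = 9. Product = 3·9 = 27.
27 > 8, so both Silver is risk-dominant. The western merchant's payoff there is 7.

7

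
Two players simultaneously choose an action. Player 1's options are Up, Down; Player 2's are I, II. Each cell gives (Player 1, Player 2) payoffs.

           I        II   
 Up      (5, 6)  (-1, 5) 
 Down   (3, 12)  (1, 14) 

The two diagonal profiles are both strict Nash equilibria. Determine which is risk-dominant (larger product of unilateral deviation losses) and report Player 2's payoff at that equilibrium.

14

At (Up, I): Player 1 loses 5 − 3 = 2 by deviating; Player 2 loses 6 − 5 = 1. Product = 2·1 = 2.
At (Down, II): Player 1 loses 1 − (-1) = 2 by deviating; Player 2 loses 14 − 12 = 2. Product = 2·2 = 4.
4 > 2, so (Down, II) is risk-dominant. Player 2's payoff there is 14.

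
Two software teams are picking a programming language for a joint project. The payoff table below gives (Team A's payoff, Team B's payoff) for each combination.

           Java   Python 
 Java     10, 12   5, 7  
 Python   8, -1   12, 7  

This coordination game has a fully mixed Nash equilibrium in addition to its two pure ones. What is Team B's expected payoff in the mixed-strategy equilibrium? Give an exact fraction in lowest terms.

7

Team A mixes with probability p on Java, chosen so Team B is indifferent: 12p + (-1)(1−p) = 7p + 7(1−p) gives p = 8/13.
Team B's expected payoff is 12·8/13 + (-1)·5/13 = 7.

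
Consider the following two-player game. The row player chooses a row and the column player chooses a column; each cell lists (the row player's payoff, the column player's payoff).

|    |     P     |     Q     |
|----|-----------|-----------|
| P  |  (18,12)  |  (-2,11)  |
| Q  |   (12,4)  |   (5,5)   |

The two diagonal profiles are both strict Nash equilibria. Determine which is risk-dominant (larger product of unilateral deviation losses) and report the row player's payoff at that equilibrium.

5

At both P: the row player loses 18 − 12 = 6 by deviating; the column player loses 12 − 11 = 1. Product = 6·1 = 6.
At both Q: the row player loses 5 − (-2) = 7 by deviating; the column player loses 5 − 4 = 1. Product = 7·1 = 7.
7 > 6, so both Q is risk-dominant. The row player's payoff there is 5.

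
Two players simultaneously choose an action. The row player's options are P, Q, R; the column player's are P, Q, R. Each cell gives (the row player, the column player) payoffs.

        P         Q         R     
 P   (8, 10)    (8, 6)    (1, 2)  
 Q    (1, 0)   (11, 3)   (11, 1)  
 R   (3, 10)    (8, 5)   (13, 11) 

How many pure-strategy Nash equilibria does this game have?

3

Both P: the row player gets 8 (best alternative 3); the column player gets 10 (best alternative 6). Neither deviates — NE.
Both Q: the row player gets 11 (best alternative 8); the column player gets 3 (best alternative 1). Neither deviates — NE.
Both R: the row player gets 13 (best alternative 11); the column player gets 11 (best alternative 10). Neither deviates — NE.
(Q, P) is not a NE: the row player would switch to P (8 > 1).
No other cell survives both best-response checks, so there are 3 pure NE.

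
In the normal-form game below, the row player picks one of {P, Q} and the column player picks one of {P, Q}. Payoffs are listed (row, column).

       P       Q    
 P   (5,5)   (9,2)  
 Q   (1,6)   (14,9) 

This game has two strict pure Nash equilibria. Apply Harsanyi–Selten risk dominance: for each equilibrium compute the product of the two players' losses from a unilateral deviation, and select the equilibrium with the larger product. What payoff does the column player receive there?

9

At both P: the row player loses 5 − 1 = 4 by deviating; the column player loses 5 − 2 = 3. Product = 4·3 = 12.
At both Q: the row player loses 14 − 9 = 5 by deviating; the column player loses 9 − 6 = 3. Product = 5·3 = 15.
15 > 12, so both Q is risk-dominant. The column player's payoff there is 9.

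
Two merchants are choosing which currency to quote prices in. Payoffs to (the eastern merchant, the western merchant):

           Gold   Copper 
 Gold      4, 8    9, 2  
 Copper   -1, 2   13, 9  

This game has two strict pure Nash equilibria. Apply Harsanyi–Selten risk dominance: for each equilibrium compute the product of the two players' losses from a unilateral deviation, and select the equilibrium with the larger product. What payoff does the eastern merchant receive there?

4

At both Gold: the eastern merchant loses 4 − (-1) = 5 by deviating; the western merchant loses 8 − 2 = 6. Product = 5·6 = 30.
At both Copper: the eastern merchant loses 13 − 9 = 4 by deviating; the western merchant loses 9 − 2 = 7. Product = 4·7 = 28.
30 > 28, so both Gold is risk-dominant. The eastern merchant's payoff there is 4.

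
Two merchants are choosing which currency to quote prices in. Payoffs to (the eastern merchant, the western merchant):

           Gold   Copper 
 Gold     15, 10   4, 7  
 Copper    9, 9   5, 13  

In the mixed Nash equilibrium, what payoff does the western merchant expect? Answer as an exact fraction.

67/7

The eastern merchant mixes with probability p on Gold, chosen so the western merchant is indifferent: 10p + 9(1−p) = 7p + 13(1−p) gives p = 4/7.
The western merchant's expected payoff is 10·4/7 + 9·3/7 = 67/7.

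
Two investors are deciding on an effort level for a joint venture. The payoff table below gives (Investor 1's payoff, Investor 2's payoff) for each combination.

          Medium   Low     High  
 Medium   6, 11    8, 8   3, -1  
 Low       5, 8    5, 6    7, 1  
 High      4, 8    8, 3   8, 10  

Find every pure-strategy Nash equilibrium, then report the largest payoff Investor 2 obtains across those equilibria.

11

Both Medium is a pure NE (Investor 1: 6 ≥ 5; Investor 2: 11 ≥ 8). Investor 2 gets 11.
Both High is a pure NE (Investor 1: 8 ≥ 7; Investor 2: 10 ≥ 8). Investor 2 gets 10.
Every other cell has a profitable deviation for at least one player. Highest of {11, 10} is 11.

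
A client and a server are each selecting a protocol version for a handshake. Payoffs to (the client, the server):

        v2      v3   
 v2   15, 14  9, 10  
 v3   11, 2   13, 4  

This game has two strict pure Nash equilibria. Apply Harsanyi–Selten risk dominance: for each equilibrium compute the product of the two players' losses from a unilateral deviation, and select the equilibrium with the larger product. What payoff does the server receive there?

14

At both v2: the client loses 15 − 11 = 4 by deviating; the server loses 14 − 10 = 4. Product = 4·4 = 16.
At both v3: the client loses 13 − 9 = 4 by deviating; the server loses 4 − 2 = 2. Product = 4·2 = 8.
16 > 8, so both v2 is risk-dominant. The server's payoff there is 14.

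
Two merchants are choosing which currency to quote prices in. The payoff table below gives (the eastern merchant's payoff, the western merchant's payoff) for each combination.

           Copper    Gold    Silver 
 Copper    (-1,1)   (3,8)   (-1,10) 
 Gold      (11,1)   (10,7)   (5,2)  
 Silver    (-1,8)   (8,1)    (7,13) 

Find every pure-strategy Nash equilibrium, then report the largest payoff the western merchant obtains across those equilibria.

Both Gold is a pure NE (the eastern merchant: 10 ≥ 8; the western merchant: 7 ≥ 2). The western merchant gets 7.
Both Silver is a pure NE (the eastern merchant: 7 ≥ 5; the western merchant: 13 ≥ 8). The western merchant gets 13.
Every other cell has a profitable deviation for at least one player. Highest of {7, 13} is 13.

13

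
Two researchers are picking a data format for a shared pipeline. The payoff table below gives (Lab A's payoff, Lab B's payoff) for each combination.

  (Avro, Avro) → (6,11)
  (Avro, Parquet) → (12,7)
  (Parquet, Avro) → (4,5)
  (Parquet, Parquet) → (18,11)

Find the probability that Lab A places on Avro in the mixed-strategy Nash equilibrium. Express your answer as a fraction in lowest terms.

Lab A's mix p on Avro must make Lab B indifferent between Avro and Parquet.
Lab B's payoff from Avro: 11p + 5(1−p). From Parquet: 7p + 11(1−p).
Set equal: 4p = 6(1−p) → p = 6/10 = 3/5.

3/5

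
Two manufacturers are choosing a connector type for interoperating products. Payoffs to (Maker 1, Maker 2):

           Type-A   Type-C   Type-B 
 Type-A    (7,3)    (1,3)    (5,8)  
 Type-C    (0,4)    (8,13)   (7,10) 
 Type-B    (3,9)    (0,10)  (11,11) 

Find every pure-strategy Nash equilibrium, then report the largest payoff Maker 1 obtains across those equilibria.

11

Both Type-C is a pure NE (Maker 1: 8 ≥ 1; Maker 2: 13 ≥ 10). Maker 1 gets 8.
Both Type-B is a pure NE (Maker 1: 11 ≥ 7; Maker 2: 11 ≥ 10). Maker 1 gets 11.
Every other cell has a profitable deviation for at least one player. Highest of {8, 11} is 11.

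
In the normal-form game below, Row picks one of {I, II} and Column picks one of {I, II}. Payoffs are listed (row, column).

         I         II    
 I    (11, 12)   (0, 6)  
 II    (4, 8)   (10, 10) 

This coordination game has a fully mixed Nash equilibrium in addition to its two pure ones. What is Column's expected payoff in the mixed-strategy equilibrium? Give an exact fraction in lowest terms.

9

Row mixes with probability p on I, chosen so Column is indifferent: 12p + 8(1−p) = 6p + 10(1−p) gives p = 1/4.
Column's expected payoff is 12·1/4 + 8·3/4 = 9.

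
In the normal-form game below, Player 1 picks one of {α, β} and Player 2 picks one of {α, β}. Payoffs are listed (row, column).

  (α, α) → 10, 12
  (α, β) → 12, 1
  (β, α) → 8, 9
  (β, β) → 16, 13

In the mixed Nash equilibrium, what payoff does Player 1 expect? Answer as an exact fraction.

32/3

Player 2 mixes with probability q on α, chosen so Player 1 is indifferent: 10q + 12(1−q) = 8q + 16(1−q) gives q = 2/3.
Player 1's expected payoff (from either row, since indifferent) is 10·2/3 + 12·1/3 = 32/3.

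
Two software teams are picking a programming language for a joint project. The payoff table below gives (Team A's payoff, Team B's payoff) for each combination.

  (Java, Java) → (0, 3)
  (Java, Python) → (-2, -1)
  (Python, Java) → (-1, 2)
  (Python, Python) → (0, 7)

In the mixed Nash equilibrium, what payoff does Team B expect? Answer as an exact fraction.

23/9

Team A mixes with probability p on Java, chosen so Team B is indifferent: 3p + 2(1−p) = (-1)p + 7(1−p) gives p = 5/9.
Team B's expected payoff is 3·5/9 + 2·4/9 = 23/9.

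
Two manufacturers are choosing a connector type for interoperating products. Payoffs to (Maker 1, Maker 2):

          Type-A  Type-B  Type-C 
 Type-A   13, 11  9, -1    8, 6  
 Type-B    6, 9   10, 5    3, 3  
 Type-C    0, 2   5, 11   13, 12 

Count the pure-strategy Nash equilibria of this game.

Both Type-A: Maker 1 gets 13 (best alternative 6); Maker 2 gets 11 (best alternative 6). Neither deviates — NE.
Both Type-C: Maker 1 gets 13 (best alternative 8); Maker 2 gets 12 (best alternative 11). Neither deviates — NE.
Both Type-B is not a NE: Maker 2 would switch to Type-A (9 > 5).
No other cell survives both best-response checks, so there are 2 pure NE.

2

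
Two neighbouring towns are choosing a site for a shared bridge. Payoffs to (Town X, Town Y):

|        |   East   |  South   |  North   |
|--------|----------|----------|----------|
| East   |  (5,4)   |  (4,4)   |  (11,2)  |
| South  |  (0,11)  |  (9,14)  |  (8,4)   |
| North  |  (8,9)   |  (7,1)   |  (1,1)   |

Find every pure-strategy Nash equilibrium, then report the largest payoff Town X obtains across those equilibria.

Both South is a pure NE (Town X: 9 ≥ 7; Town Y: 14 ≥ 11). Town X gets 9.
(North, East) is a pure NE (Town X: 8 ≥ 5; Town Y: 9 ≥ 1). Town X gets 8.
Every other cell has a profitable deviation for at least one player. Highest of {9, 8} is 9.

9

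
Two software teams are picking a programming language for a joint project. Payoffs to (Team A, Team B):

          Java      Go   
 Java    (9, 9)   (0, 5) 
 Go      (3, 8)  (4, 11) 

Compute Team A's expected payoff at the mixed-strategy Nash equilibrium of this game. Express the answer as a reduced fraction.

Team B mixes with probability q on Java, chosen so Team A is indifferent: 9q + 0(1−q) = 3q + 4(1−q) gives q = 2/5.
Team A's expected payoff (from either row, since indifferent) is 9·2/5 + 0·3/5 = 18/5.

18/5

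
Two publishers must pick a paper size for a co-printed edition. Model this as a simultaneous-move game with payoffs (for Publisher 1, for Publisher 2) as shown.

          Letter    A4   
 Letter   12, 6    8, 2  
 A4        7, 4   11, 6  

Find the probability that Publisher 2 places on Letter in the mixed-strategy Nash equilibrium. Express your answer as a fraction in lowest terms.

3/8

Publisher 2's mix q on Letter must make Publisher 1 indifferent between Letter and A4.
Publisher 1's payoff from Letter: 12q + 8(1−q). From A4: 7q + 11(1−q).
Set equal: 5q = 3(1−q) → q = 3/8.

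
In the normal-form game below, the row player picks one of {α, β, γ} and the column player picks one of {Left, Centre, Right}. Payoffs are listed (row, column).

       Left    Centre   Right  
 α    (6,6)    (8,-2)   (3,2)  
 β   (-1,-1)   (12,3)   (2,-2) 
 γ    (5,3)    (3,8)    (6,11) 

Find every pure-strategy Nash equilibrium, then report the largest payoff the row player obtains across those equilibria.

(α, Left) is a pure NE (the row player: 6 ≥ 5; the column player: 6 ≥ 2). The row player gets 6.
(β, Centre) is a pure NE (the row player: 12 ≥ 8; the column player: 3 ≥ -1). The row player gets 12.
(γ, Right) is a pure NE (the row player: 6 ≥ 3; the column player: 11 ≥ 8). The row player gets 6.
Every other cell has a profitable deviation for at least one player. Highest of {6, 12, 6} is 12.

12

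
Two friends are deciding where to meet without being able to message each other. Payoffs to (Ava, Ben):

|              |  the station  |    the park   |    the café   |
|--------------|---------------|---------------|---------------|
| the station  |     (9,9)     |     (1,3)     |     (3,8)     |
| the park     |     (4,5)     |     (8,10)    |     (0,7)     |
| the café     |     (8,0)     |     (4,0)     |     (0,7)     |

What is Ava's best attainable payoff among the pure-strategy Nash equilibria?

Both the station is a pure NE (Ava: 9 ≥ 8; Ben: 9 ≥ 8). Ava gets 9.
Both the park is a pure NE (Ava: 8 ≥ 4; Ben: 10 ≥ 7). Ava gets 8.
Every other cell has a profitable deviation for at least one player. Highest of {9, 8} is 9.

9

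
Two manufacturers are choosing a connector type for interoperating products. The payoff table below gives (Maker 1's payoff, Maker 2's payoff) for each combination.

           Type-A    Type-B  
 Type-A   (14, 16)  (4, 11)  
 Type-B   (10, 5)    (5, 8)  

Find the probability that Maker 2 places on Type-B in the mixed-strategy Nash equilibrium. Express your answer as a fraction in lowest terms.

4/5

Maker 2's mix q on Type-A must make Maker 1 indifferent between Type-A and Type-B.
Maker 1's payoff from Type-A: 14q + 4(1−q). From Type-B: 10q + 5(1−q).
Set equal: 4q = 1(1−q) → q = 1/5.
Probability on Type-B is 1 − 1/5 = 4/5.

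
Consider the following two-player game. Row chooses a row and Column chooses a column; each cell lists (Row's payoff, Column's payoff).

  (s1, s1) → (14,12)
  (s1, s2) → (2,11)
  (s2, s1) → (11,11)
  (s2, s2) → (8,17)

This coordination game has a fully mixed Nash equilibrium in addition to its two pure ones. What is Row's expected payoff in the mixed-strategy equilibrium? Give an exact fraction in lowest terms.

Column mixes with probability q on s1, chosen so Row is indifferent: 14q + 2(1−q) = 11q + 8(1−q) gives q = 2/3.
Row's expected payoff (from either row, since indifferent) is 14·2/3 + 2·1/3 = 10.

10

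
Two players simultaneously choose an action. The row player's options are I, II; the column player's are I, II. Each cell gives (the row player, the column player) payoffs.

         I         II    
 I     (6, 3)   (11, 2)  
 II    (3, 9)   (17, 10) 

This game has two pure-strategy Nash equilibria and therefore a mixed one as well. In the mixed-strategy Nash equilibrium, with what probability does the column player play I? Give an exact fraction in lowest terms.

The column player's mix q on I must make the row player indifferent between I and II.
The row player's payoff from I: 6q + 11(1−q). From II: 3q + 17(1−q).
Set equal: 3q = 6(1−q) → q = 6/9 = 2/3.

2/3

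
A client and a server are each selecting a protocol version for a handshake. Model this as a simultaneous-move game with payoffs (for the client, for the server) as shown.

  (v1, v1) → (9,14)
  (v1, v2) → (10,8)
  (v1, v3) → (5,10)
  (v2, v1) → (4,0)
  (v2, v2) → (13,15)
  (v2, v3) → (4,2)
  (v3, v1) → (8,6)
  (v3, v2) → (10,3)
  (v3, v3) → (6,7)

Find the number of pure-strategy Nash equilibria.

Both v1: the client gets 9 (best alternative 8); the server gets 14 (best alternative 10). Neither deviates — NE.
Both v2: the client gets 13 (best alternative 10); the server gets 15 (best alternative 2). Neither deviates — NE.
Both v3: the client gets 6 (best alternative 5); the server gets 7 (best alternative 6). Neither deviates — NE.
(v1, v3) is not a NE: the client would switch to v3 (6 > 5).
No other cell survives both best-response checks, so there are 3 pure NE.

3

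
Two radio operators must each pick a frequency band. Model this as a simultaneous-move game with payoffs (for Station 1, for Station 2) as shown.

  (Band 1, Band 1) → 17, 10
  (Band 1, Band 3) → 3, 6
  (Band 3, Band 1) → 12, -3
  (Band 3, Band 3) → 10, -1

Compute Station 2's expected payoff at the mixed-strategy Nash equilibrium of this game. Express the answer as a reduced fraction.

4/3

Station 1 mixes with probability p on Band 1, chosen so Station 2 is indifferent: 10p + (-3)(1−p) = 6p + (-1)(1−p) gives p = 1/3.
Station 2's expected payoff is 10·1/3 + (-3)·2/3 = 4/3.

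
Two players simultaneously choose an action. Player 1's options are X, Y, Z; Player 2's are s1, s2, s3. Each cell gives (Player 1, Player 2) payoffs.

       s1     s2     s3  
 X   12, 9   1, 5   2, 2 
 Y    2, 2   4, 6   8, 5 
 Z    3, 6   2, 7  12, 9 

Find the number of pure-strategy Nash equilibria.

(X, s1): Player 1 gets 12 (best alternative 3); Player 2 gets 9 (best alternative 5). Neither deviates — NE.
(Y, s2): Player 1 gets 4 (best alternative 2); Player 2 gets 6 (best alternative 5). Neither deviates — NE.
(Z, s3): Player 1 gets 12 (best alternative 8); Player 2 gets 9 (best alternative 7). Neither deviates — NE.
(X, s3) is not a NE: Player 1 would switch to Z (12 > 2).
No other cell survives both best-response checks, so there are 3 pure NE.

3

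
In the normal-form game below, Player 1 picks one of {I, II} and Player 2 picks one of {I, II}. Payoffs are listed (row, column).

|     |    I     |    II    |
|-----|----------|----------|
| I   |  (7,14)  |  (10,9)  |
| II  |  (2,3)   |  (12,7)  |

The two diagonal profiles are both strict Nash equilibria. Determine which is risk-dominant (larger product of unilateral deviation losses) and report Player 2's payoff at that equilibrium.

At both I: Player 1 loses 7 − 2 = 5 by deviating; Player 2 loses 14 − 9 = 5. Product = 5·5 = 25.
At both II: Player 1 loses 12 − 10 = 2 by deviating; Player 2 loses 7 − 3 = 4. Product = 2·4 = 8.
25 > 8, so both I is risk-dominant. Player 2's payoff there is 14.

14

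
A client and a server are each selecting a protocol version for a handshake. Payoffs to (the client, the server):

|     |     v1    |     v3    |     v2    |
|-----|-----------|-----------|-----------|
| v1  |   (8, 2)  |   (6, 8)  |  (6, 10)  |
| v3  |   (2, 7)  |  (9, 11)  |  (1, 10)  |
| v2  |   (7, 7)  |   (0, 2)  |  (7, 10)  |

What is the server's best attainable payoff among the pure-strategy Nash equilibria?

Both v3 is a pure NE (the client: 9 ≥ 6; the server: 11 ≥ 10). The server gets 11.
Both v2 is a pure NE (the client: 7 ≥ 6; the server: 10 ≥ 7). The server gets 10.
Every other cell has a profitable deviation for at least one player. Highest of {11, 10} is 11.

11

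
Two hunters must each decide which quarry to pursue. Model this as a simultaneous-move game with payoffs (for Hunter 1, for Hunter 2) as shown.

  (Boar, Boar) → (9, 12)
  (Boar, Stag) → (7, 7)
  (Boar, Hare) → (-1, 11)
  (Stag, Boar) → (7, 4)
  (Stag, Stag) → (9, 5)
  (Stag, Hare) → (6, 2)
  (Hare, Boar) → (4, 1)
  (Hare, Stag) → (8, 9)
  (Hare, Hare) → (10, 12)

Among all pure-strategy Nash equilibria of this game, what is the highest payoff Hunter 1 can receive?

Both Boar is a pure NE (Hunter 1: 9 ≥ 7; Hunter 2: 12 ≥ 11). Hunter 1 gets 9.
Both Stag is a pure NE (Hunter 1: 9 ≥ 8; Hunter 2: 5 ≥ 4). Hunter 1 gets 9.
Both Hare is a pure NE (Hunter 1: 10 ≥ 6; Hunter 2: 12 ≥ 9). Hunter 1 gets 10.
Every other cell has a profitable deviation for at least one player. Highest of {9, 9, 10} is 10.

10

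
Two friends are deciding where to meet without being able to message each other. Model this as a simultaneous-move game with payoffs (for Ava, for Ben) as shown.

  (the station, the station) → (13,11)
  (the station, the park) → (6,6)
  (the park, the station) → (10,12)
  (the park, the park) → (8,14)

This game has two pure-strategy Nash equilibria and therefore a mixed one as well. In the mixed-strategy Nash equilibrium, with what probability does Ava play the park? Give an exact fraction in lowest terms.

Ava's mix p on the station must make Ben indifferent between the station and the park.
Ben's payoff from the station: 11p + 12(1−p). From the park: 6p + 14(1−p).
Set equal: 5p = 2(1−p) → p = 2/7.
Probability on the park is 1 − 2/7 = 5/7.

5/7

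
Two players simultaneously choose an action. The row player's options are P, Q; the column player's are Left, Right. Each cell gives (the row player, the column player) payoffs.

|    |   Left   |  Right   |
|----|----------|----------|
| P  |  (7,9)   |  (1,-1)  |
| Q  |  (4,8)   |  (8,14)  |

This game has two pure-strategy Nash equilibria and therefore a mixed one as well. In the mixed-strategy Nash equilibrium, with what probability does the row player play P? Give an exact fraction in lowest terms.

The row player's mix p on P must make the column player indifferent between Left and Right.
The column player's payoff from Left: 9p + 8(1−p). From Right: (-1)p + 14(1−p).
Set equal: 10p = 6(1−p) → p = 6/16 = 3/8.

3/8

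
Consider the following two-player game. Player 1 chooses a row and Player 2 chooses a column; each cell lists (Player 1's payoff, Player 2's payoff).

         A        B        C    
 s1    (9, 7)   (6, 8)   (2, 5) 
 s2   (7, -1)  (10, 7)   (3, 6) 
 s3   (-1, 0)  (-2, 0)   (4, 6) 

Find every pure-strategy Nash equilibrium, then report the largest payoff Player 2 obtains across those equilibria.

(s2, B) is a pure NE (Player 1: 10 ≥ 6; Player 2: 7 ≥ 6). Player 2 gets 7.
(s3, C) is a pure NE (Player 1: 4 ≥ 3; Player 2: 6 ≥ 0). Player 2 gets 6.
Every other cell has a profitable deviation for at least one player. Highest of {7, 6} is 7.

7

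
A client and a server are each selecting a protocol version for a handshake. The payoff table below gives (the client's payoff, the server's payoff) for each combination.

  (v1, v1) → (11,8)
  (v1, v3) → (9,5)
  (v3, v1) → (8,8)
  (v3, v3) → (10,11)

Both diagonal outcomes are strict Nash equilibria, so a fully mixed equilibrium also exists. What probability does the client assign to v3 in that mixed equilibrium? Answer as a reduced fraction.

The client's mix p on v1 must make the server indifferent between v1 and v3.
The server's payoff from v1: 8p + 8(1−p). From v3: 5p + 11(1−p).
Set equal: 3p = 3(1−p) → p = 3/6 = 1/2.
Probability on v3 is 1 − 1/2 = 1/2.

1/2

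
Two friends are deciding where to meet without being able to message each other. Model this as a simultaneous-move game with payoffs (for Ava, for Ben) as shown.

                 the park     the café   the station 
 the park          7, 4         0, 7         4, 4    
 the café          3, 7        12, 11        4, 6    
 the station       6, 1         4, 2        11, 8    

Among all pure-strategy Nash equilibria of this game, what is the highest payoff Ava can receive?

12

Both the café is a pure NE (Ava: 12 ≥ 4; Ben: 11 ≥ 7). Ava gets 12.
Both the station is a pure NE (Ava: 11 ≥ 4; Ben: 8 ≥ 2). Ava gets 11.
Every other cell has a profitable deviation for at least one player. Highest of {12, 11} is 12.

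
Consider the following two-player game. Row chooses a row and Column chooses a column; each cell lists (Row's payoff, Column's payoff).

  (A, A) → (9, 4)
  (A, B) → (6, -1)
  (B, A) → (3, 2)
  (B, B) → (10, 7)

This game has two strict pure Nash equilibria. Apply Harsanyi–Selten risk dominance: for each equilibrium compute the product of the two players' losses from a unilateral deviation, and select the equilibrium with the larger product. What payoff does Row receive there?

9

At both A: Row loses 9 − 3 = 6 by deviating; Column loses 4 − (-1) = 5. Product = 6·5 = 30.
At both B: Row loses 10 − 6 = 4 by deviating; Column loses 7 − 2 = 5. Product = 4·5 = 20.
30 > 20, so both A is risk-dominant. Row's payoff there is 9.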